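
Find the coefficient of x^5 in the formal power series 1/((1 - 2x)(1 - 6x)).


By partial fractions or Cauchy convolution:
The coefficient equals sum_{k=0}^{5} 2^k * 6^(5-k).
= 11648

11648


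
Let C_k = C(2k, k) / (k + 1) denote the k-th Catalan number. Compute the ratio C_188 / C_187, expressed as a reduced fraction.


Using C_k = (2k)! / (k! (k+1)!), the ratio C_{k+1}/C_k simplifies to
C_{k+1}/C_k = [(2k+2)! / ((k+1)! (k+2)!)] * [k! (k+1)! / (2k)!]
 = (2k+2)(2k+1) / ((k+1)(k+2)) = 2(2k+1) / (k+2).
For k = 187: 2(2*187 + 1) / (187 + 2) = 750/189 = 250/63.

250/63


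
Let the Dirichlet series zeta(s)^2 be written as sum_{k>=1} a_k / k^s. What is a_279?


The Dirichlet convolution of the constant function 1 with itself gives (1 * 1)(k) = sum_{d | k} 1 = d(k), the number of positive divisors of k.
Since zeta(s) = sum_{k>=1} 1/k^s, we have zeta(s)^2 = sum_{k>=1} d(k)/k^s, so a_k = d(k).
For k = 279: the divisors are 1, 3, 9, 31, 93, 279.
Count = 6.

6


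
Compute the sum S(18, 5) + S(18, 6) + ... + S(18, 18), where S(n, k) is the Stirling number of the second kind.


By definition, S(n, k) counts partitions of an n-set into exactly k nonempty blocks.
Computing row n = 18 for k = 5..18:
S(18, k): 28958095545, 110687251039, 197462483400, 189036065010, 106175395755, 37112163803, 8391004908, 1256328866, 125854638, 8408778, 367200, 9996, 153, 1
Sum = 679213429092.

679213429092


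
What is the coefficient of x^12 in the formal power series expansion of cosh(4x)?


The Maclaurin series is cosh(t) = sum_{m>=0} t^(2m) / (2m)!, so substituting t = 4x, only even powers of x are nonzero, with coefficient of x^(2m) equal to 4^(2m) / (2m)!.
For x^12 the coefficient is 4^12/12! = 16777216/479001600 = 16384/467775.

16384/467775


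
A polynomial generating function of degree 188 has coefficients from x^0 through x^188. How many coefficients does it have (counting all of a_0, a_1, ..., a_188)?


A polynomial of degree 188 takes the form a_0 + a_1 x + ... + a_188 x^188.
The number of coefficients is 188 + 1 = 189.

189


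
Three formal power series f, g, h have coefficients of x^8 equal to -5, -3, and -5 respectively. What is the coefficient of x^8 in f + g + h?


Series addition is componentwise:
-5 + -3 + -5
= -13

-13


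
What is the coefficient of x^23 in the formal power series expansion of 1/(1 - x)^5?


The negative binomial / multiset identity is
1/(1 - x)^r = sum_{k>=0} C(k + r - 1, r - 1) x^k.
Here r = 5 and k = 23, so the coefficient is
C(23 + 4, 4) = C(27, 4)
= 17550

17550


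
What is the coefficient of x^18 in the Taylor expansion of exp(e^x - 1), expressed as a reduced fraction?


exp(e^x - 1) = sum_{k>=0} Bell_k x^k / k!, where Bell_k is the k-th Bell number.
So the coefficient of x^18 is Bell_18 / 18!.
Computing: Bell_18 = 682076806159 and 18! = 6402373705728000, giving
682076806159/6402373705728000 = 97439543737/914624815104000.

97439543737/914624815104000


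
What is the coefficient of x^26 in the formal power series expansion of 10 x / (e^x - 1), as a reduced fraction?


The exponential generating function for Bernoulli numbers is
x / (e^x - 1) = sum_{k>=0} B_k x^k / k!.
So the coefficient of x^26 in 10 x / (e^x - 1) is 10 B_26 / 26!.
Computing: B_26 = 8553103/6, 26! = 403291461126605635584000000, giving
10 * 8553103/6 / 403291461126605635584000000 = 657931/18613452051997183180800000.

657931/18613452051997183180800000


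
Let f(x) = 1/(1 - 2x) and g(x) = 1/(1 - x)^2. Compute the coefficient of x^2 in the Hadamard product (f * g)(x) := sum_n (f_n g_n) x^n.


f has coefficients f_k = 2^k. For g = 1/(1 - x)^2 the coefficient is g_k = C(k + 1, 1) = k + 1. The Hadamard coefficient is (f * g)_k = 2^k * (k + 1).
For k = 2: 2^2 * 3 = 4 * 3 = 12.

12


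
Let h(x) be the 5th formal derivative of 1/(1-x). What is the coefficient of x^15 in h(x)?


Differentiating 5 times: d^5/dx^5 [1/(1-x)] = 5!/(1-x)^6.
The expansion 1/(1-x)^6 = sum_{k>=0} C(k+5, 5) x^k, so the coefficient of x^n in 5!/(1-x)^6 is 5! * C(n+5, 5).
For n = 15: 120 * C(20, 5) = 120 * 15504 = 1860480

1860480


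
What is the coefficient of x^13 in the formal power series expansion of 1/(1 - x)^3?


The expansion 1/(1 - x)^r = sum_{k>=0} C(k + r - 1, r - 1) x^k follows from the multiset / negative-binomial theorem (or from repeated differentiation of the geometric series).
For r = 3 and k = 13:
C(15, 2) = 1307674368000 / (2 * 6227020800) = 105.

105


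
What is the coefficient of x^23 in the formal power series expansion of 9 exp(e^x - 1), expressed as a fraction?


exp(e^x - 1) is the exponential generating function for the Bell numbers Bell_k: exp(e^x - 1) = sum_{k>=0} Bell_k x^k / k!.
So the coefficient of x^23 in 9 exp(e^x - 1) is 9 Bell_23 / 23!.
Computing: Bell_23 = 44152005855084346 and 23! = 25852016738884976640000, giving
9 * 44152005855084346/25852016738884976640000 = 22076002927542173/1436223152160276480000.

22076002927542173/1436223152160276480000


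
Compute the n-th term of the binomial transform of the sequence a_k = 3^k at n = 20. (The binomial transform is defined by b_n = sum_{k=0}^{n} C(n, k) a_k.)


With a_k = 3^k, b_n = sum_{k=0}^{n} C(n, k) 3^k = (1 + 3)^n by the binomial theorem.
For n = 20: (1 + 3)^20 = 4^20 = 1099511627776.

1099511627776


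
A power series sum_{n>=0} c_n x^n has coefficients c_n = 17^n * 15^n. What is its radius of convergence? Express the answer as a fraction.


By the root test (Cauchy-Hadamard), the radius is R = 1 / limsup_n |c_n|^(1/n).
Here |c_n|^(1/n) = (17^n * 15^n)^(1/n) = 17 * 15 = 255 for all n.
So R = 1/255 = 1/255.

1/255


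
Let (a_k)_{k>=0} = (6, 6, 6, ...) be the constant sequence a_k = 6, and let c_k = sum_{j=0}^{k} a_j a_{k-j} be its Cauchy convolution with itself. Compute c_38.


Since a_j = 6 for all j >= 0, the convolution sum becomes
c_k = sum_{j=0}^{k} 6 * 6 = 36 * (k + 1).
Equivalently, the generating function of (a_k) is 6/(1 - x) and its square is 36/(1 - x)^2 = sum_{k>=0} 36(k + 1) x^k.
For k = 38: 36 * 39 = 1404.

1404


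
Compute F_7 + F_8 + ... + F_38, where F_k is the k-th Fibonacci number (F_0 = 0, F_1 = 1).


Use the identity sum_{k=0}^{N} F_k = F_{N+2} - 1 (which follows from F_{k+2} - F_{k+1} = F_k). Then
sum_{k=7}^{38} F_k = (F_{40} - 1) - (F_{8} - 1) = F_{40} - F_{8}.
Computing: F_{40} = 102334155, F_{8} = 21, so
Sum = 102334155 - 21 = 102334134.

102334134


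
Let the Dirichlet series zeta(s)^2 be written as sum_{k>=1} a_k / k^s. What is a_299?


The Dirichlet convolution of the constant function 1 with itself gives (1 * 1)(k) = sum_{d | k} 1 = d(k), the number of positive divisors of k.
Since zeta(s) = sum_{k>=1} 1/k^s, we have zeta(s)^2 = sum_{k>=1} d(k)/k^s, so a_k = d(k).
For k = 299: the divisors are 1, 13, 23, 299.
Count = 4.

4


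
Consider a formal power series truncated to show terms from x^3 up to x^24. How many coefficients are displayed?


From x^3 to x^24 inclusive, the count is 24 - 3 + 1 = 22.

22


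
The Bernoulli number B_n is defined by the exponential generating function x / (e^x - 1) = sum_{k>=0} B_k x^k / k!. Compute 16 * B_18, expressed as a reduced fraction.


Bernoulli numbers can also be computed recursively via B_0 = 1 and sum_{j=0}^{m} C(m+1, j) B_j = 0 for m >= 1. Odd-index Bernoulli numbers vanish for k >= 3.
Computing B_18 = 43867/798, so 16 * B_18 = 16 * 43867/798 = 350936/399.

350936/399


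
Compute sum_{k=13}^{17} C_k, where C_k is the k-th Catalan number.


C_13 through C_17: 742900, 2674440, 9694845, 35357670, 129644790
Sum = 742900 + 2674440 + 9694845 + 35357670 + 129644790
= 178114645

178114645


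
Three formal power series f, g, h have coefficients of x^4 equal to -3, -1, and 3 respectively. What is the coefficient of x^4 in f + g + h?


Series addition is componentwise:
-3 + -1 + 3
= -1

-1


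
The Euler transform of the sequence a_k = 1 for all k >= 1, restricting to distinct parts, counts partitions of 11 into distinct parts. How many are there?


Partitions of 11 into distinct parts can be computed via generating function.
Product (1+x)(1+x^2)(1+x^3)...
The coefficient of x^11 = 12

12


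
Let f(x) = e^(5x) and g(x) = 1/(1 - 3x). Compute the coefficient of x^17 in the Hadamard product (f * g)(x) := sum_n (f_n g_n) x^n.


Expanding: f_k = 5^k/k! (from e^(5x)) and g_k = 3^k (from 1/(1 - 3x)). So the Hadamard coefficient (f * g)_k = 5^k 3^k / k! = (15)^k / k!.
For k = 17: 15^17/17! = 98526125335693359375/355687428096000 = 1081219482421875/3903291392.

1081219482421875/3903291392


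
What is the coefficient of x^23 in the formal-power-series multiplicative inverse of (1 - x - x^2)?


Let the inverse be f(x) = sum_{k>=0} a_k x^k. From f(x) * (1 - x - x^2) = 1 and matching coefficients:
 x^0: a_0 = 1.
 x^1: a_1 - a_0 = 0, so a_1 = 1.
 x^k (k >= 2): a_k - a_{k-1} - a_{k-2} = 0, i.e. a_k = a_{k-1} + a_{k-2}.
This is the Fibonacci-type recurrence shifted so that a_0 = a_1 = 1.
Iterating: a_0=1, a_1=1, a_2=2, a_3=3, a_4=5, a_5=8, a_6=13, a_7=21, a_8=34, a_9=55, ...
a_23 = 46368.

46368


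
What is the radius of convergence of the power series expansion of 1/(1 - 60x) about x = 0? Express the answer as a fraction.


Expanding 1/(1 - 60x) = sum_{k>=0} 60^k x^k, the series converges when |60x| < 1, i.e., |x| < 1/60.
So the radius of convergence is 1/60 = 1/60.

1/60


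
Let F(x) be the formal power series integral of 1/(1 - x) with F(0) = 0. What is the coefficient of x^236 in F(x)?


1/(1 - x) = sum_{k>=0} x^k. Integrating termwise and using F(0) = 0 gives
F(x) = sum_{k>=0} x^(k+1) / (k+1) = sum_{m>=1} x^m / m = -ln(1 - x).
So the coefficient of x^236 is 1/236 = 1/236.

1/236


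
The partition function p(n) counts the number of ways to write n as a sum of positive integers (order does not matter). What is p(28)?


Using the generating function prod_{k>=1} 1/(1-x^k), we compute p(28).
By dynamic programming over parts 1 through 28:
p(28) = 3718

3718


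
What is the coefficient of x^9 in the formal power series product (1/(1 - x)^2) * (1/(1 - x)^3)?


Combine the factors: (1/(1 - x)^2) * (1/(1 - x)^3) = 1/(1 - x)^5.
Then use 1/(1 - x)^r = sum_{k>=0} C(k + r - 1, r - 1) x^k with r = 5 and k = 9:
C(13, 4) = 715.

715


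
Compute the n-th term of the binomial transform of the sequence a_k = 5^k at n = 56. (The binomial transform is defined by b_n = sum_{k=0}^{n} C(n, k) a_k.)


With a_k = 5^k, b_n = sum_{k=0}^{n} C(n, k) 5^k = (1 + 5)^n by the binomial theorem.
For n = 56: (1 + 5)^56 = 6^56 = 37711171281396032013366321198900157303750656.

37711171281396032013366321198900157303750656


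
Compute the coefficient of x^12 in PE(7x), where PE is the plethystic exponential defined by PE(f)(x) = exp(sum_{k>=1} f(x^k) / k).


With f(x) = 7x, the exponent is sum_{k>=1} 7 x^k / k = 7 * (-ln(1 - x)). Exponentiating:
PE(7x) = exp(-7 ln(1 - x)) = 1/(1 - x)^7.
By the negative binomial expansion, [x^n] 1/(1 - x)^7 = C(n + 6, 6).
For n = 12: C(18, 6) = 18564.

18564


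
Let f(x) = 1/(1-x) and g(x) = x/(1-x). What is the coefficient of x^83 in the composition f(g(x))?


First simplify the composition: f(g(x)) = 1/(1 - x/(1-x)) = (1-x)/((1-x) - x) = (1-x)/(1-2x).
Now extract the coefficient. Write (1-x)/(1-2x) = 1/(1-2x) - x/(1-2x).
The coefficient of x^n in 1/(1-2x) is 2^n, and in x/(1-2x) is 2^(n-1) (for n >= 1).
So the coefficient of x^83 is 2^83 - 2^82 = 9671406556917033397649408 - 4835703278458516698824704 = 4835703278458516698824704.

4835703278458516698824704


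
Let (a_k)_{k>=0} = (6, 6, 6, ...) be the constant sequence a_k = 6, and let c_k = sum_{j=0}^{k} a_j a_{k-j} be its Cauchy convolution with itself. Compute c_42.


Since a_j = 6 for all j >= 0, the convolution sum becomes
c_k = sum_{j=0}^{k} 6 * 6 = 36 * (k + 1).
Equivalently, the generating function of (a_k) is 6/(1 - x) and its square is 36/(1 - x)^2 = sum_{k>=0} 36(k + 1) x^k.
For k = 42: 36 * 43 = 1548.

1548


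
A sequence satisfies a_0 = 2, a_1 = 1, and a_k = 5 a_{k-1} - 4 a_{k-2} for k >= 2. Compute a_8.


The characteristic equation is t^2 - 5 t + 4 = 0, with roots r_1 = 4 and r_2 = 1 (so c_1 = r_1 + r_2, c_2 = -r_1 r_2 as required).
One can use the closed form a_n = A r_1^n + B r_2^n, but direct iteration is more reliable:
a_0 = 2, a_1 = 1, a_2 = -3, a_3 = -19, a_4 = -83, a_5 = -339, a_6 = -1363, a_7 = -5459, a_8 = -21843.
So a_8 = -21843.

-21843


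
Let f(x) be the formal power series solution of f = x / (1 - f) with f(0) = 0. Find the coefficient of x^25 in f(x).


Apply Lagrange inversion: f = x * phi(f) with phi(t) = 1/(1 - t), so
[x^n] f = (1/n) [t^(n-1)] phi(t)^n = (1/n) [t^(n-1)] (1 - t)^(-n) = (1/n) C(2n - 2, n - 1) = C_{n-1}.
For n = 25: C_24 = C(48, 24) / 25 = 32247603683100/25 = 1289904147324 = 1289904147324.

1289904147324


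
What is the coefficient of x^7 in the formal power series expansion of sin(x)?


The Maclaurin series is sin(t) = sum_{k>=0} (-1)^k t^(2k+1) / (2k+1)!, so substituting t = x, only odd powers of x are nonzero, with coefficient of x^(2k+1) equal to (-1)^k / (2k+1)!.
Write 7 = 2*3 + 1, giving the coefficient (-1)^3 / 7! = -1/5040 = -1/5040.

-1/5040


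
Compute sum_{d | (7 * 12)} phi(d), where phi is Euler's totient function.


First, 7 * 12 = 84. One classical identity is sum_{d | n} phi(d) = n (each k in [1, n] has a unique gcd with n, and among the k's with gcd(k, n) = n/d there are phi(d) of them). So the sum equals 84. We also verify directly:
Divisors of 84: 1, 2, 3, 4, 6, 7, 12, 14, 21, 28, 42, 84.
phi values: 1, 1, 2, 2, 2, 6, 4, 6, 12, 12, 12, 24.
Sum = 84.

84


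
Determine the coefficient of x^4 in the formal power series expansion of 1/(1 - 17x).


The geometric series identity gives 1/(1 - c x) = sum_{k>=0} c^k x^k, so the coefficient of x^k is c^k.
Here c = 17 and k = 4.
Computing: 17^4 = 83521

83521


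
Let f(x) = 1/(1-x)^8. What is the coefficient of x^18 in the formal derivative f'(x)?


Differentiate: d/dx [ 1/(1-x)^r ] = r / (1-x)^(r+1).
Here r = 8, so f'(x) = 8 / (1-x)^9.
The expansion of 1/(1-x)^(r+1) has coefficient of x^n equal to C(n+r, r).
So the coefficient of x^18 in f'(x) is
8 * C(26, 8) = 8 * 1562275 = 12498200

12498200


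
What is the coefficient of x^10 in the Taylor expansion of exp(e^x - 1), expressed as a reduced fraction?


exp(e^x - 1) = sum_{k>=0} Bell_k x^k / k!, where Bell_k is the k-th Bell number.
So the coefficient of x^10 is Bell_10 / 10!.
Computing: Bell_10 = 115975 and 10! = 3628800, giving
115975/3628800 = 4639/145152.

4639/145152


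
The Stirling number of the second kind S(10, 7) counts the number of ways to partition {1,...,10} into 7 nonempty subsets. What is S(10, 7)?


Using the explicit formula S(n,k) = (1/k!) sum_{j=0}^{k} (-1)^(k-j) C(k,j) j^n:
S(10, 7) = 5880
Equivalently, S(n,k) is n! times the coefficient of x^n in the EGF (e^x - 1)^k / k!.

5880


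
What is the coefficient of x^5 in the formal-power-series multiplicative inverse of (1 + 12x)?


The inverse is 1/(1 + 12x). Apply the geometric identity 1/(1 - y) = sum_{k>=0} y^k with y = -12x:
1/(1 + 12x) = sum_{k>=0} (-12)^k x^k.
So the coefficient of x^5 is (-12)^5 = -248832.

-248832


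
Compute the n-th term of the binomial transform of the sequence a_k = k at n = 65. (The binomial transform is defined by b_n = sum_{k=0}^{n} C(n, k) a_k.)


With a_k = k, b_n = sum_{k=0}^{n} C(n, k) k. Using k * C(n, k) = n * C(n-1, k-1) gives b_n = n * sum_{k>=1} C(n-1, k-1) = n * 2^(n-1).
For n = 65: 65 * 2^64 = 65 * 18446744073709551616 = 1199038364791120855040.

1199038364791120855040


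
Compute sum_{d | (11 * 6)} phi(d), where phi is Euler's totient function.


First, 11 * 6 = 66. One classical identity is sum_{d | n} phi(d) = n (each k in [1, n] has a unique gcd with n, and among the k's with gcd(k, n) = n/d there are phi(d) of them). So the sum equals 66. We also verify directly:
Divisors of 66: 1, 2, 3, 6, 11, 22, 33, 66.
phi values: 1, 1, 2, 2, 10, 10, 20, 20.
Sum = 66.

66


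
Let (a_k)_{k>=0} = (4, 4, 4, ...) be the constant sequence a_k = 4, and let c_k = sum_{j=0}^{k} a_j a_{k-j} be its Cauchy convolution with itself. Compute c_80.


Since a_j = 4 for all j >= 0, the convolution sum becomes
c_k = sum_{j=0}^{k} 4 * 4 = 16 * (k + 1).
Equivalently, the generating function of (a_k) is 4/(1 - x) and its square is 16/(1 - x)^2 = sum_{k>=0} 16(k + 1) x^k.
For k = 80: 16 * 81 = 1296.

1296


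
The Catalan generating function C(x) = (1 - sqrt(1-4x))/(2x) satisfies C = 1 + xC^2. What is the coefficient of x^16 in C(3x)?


Substituting x -> 3x scales the n-th coefficient by 3^n, so [x^16] C(3x) = 3^16 * C_16.
C_16 = C(2*16, 16)/(17) = 601080390/17 = 35357670.
So 3^16 * 35357670 = 43046721 * 35357670 = 1522031755700070.

1522031755700070


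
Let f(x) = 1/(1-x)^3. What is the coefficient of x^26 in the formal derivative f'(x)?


Differentiate: d/dx [ 1/(1-x)^r ] = r / (1-x)^(r+1).
Here r = 3, so f'(x) = 3 / (1-x)^4.
The expansion of 1/(1-x)^(r+1) has coefficient of x^n equal to C(n+r, r).
So the coefficient of x^26 in f'(x) is
3 * C(29, 3) = 3 * 3654 = 10962

10962


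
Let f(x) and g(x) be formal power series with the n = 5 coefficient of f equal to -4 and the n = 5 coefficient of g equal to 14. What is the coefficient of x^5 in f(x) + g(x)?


Addition of formal power series is termwise.
The coefficient of x^5 in f + g = -4 + 14
= 10

10


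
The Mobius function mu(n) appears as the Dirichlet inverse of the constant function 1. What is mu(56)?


56 has a squared prime factor, so mu(56) = 0.
Factorization reveals a repeated prime.

0


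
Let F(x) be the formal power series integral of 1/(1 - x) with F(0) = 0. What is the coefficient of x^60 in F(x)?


1/(1 - x) = sum_{k>=0} x^k. Integrating termwise and using F(0) = 0 gives
F(x) = sum_{k>=0} x^(k+1) / (k+1) = sum_{m>=1} x^m / m = -ln(1 - x).
So the coefficient of x^60 is 1/60 = 1/60.

1/60


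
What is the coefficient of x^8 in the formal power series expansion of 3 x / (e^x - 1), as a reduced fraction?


The exponential generating function for Bernoulli numbers is
x / (e^x - 1) = sum_{k>=0} B_k x^k / k!.
So the coefficient of x^8 in 3 x / (e^x - 1) is 3 B_8 / 8!.
Computing: B_8 = -1/30, 8! = 40320, giving
3 * -1/30 / 40320 = -1/403200.

-1/403200


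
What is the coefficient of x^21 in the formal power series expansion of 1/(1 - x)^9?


The negative binomial / multiset identity is
1/(1 - x)^r = sum_{k>=0} C(k + r - 1, r - 1) x^k.
Here r = 9 and k = 21, so the coefficient is
C(21 + 8, 8) = C(29, 8)
= 4292145

4292145


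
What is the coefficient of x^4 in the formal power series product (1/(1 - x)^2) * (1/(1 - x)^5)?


Combine the factors: (1/(1 - x)^2) * (1/(1 - x)^5) = 1/(1 - x)^7.
Then use 1/(1 - x)^r = sum_{k>=0} C(k + r - 1, r - 1) x^k with r = 7 and k = 4:
C(10, 6) = 210.

210


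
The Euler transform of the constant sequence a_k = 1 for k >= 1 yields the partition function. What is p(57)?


The Euler transform converts the sequence a_k = 1 into the number of integer partitions.
Using the recurrence or dynamic programming:
p(57) = 614154

614154


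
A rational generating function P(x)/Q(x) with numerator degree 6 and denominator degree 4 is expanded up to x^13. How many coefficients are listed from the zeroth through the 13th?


Expanding up to x^13 gives the coefficients for x^0, x^1, ..., x^13.
That is 13 + 1 = 14 coefficients in total.

14


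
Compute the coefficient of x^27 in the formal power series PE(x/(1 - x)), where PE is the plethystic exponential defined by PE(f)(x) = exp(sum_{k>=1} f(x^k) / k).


For f(x) = x/(1 - x) we have
sum_{k>=1} f(x^k) / k = sum_{k>=1} (1/k) * x^k / (1 - x^k) = sum_{k, m >= 1} x^(k m) / k,
which after exponentiating simplifies to
PE(x/(1 - x)) = prod_{k>=1} 1 / (1 - x^k).
This is the generating function for the partition function p(n), so the coefficient of x^27 is p(27).
Computing p(27) by dynamic programming over parts 1, 2, ..., 27: p(27) = 3010.

3010


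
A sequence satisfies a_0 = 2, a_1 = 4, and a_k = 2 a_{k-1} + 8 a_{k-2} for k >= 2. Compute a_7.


The characteristic equation is t^2 - 2 t - 8 = 0, with roots r_1 = 4 and r_2 = -2 (so c_1 = r_1 + r_2, c_2 = -r_1 r_2 as required).
One can use the closed form a_n = A r_1^n + B r_2^n, but direct iteration is more reliable:
a_0 = 2, a_1 = 4, a_2 = 24, a_3 = 80, a_4 = 352, a_5 = 1344, a_6 = 5504, a_7 = 21760.
So a_7 = 21760.

21760


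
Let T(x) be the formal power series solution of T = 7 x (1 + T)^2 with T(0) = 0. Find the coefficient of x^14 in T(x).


Apply the Lagrange inversion formula: if T = 7 x * phi(T) with phi(t) = (1 + t)^2, then [x^n] T = 7^n * (1/n) [t^(n-1)] phi(t)^n = 7^n * (1/n) [t^(n-1)] (1 + t)^(2n) = 7^n * (1/n) C(2n, n-1).
Using the identity C(2n, n-1) = C(2n, n) * n / (n+1), the unscaled factor equals C(2n, n) / (n+1) = C_n, the n-th Catalan number.
For n = 14: C_14 = C(28, 14) / 15 = 40116600/15 = 2674440.
With the 7^14 = 678223072849 factor, the coefficient is 678223072849 * 2674440 = 1813866914950279560.

1813866914950279560


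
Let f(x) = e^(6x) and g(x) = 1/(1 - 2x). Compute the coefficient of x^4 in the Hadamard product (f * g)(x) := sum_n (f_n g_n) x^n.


Expanding: f_k = 6^k/k! (from e^(6x)) and g_k = 2^k (from 1/(1 - 2x)). So the Hadamard coefficient (f * g)_k = 6^k 2^k / k! = (12)^k / k!.
For k = 4: 12^4/4! = 20736/24 = 864.

864


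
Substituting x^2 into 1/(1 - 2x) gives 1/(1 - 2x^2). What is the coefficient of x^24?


The coefficient of x^(2m) in 1/(1 - 2x^2) is 2^m.
With n = 24 = 2*12, the coefficient is 2^12 = 4096.

4096


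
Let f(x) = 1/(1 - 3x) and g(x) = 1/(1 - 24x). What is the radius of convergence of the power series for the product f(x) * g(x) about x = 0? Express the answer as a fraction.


The radius of 1/(1 - 3x) is 1/3 (nearest singularity at x = 1/3), and the radius of 1/(1 - 24x) is 1/24.
The product f(x)*g(x) = 1/((1 - 3x)(1 - 24x)) has singularities at both 1/3 and 1/24, so its radius of convergence is the distance to the nearest one:
min(1/3, 1/24) = 1/24.

1/24


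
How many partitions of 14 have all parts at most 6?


Using the generating function (1-x)^(-1)(1-x^2)^(-1)...(1-x^6)^(-1),
the coefficient of x^14 counts these restricted partitions.
Result = 90

90


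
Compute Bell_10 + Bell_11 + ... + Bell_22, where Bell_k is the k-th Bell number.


Recall Bell_k counts set partitions of a k-set (with Bell_0 = 1 by convention).
Bell_10 through Bell_22: 115975, 678570, 4213597, 27644437, 190899322, 1382958545, 10480142147, 82864869804, 682076806159, 5832742205057, 51724158235372, 474869816156751, 4506715738447323
Sum = 115975 + 678570 + 4213597 + 27644437 + 190899322 + 1382958545 + 10480142147 + 82864869804 + 682076806159 + 5832742205057 + 51724158235372 + 474869816156751 + 4506715738447323 = 5039919483373059.

5039919483373059


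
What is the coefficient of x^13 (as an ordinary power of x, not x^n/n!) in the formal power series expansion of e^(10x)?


The exponential series is e^y = sum_{k>=0} y^k / k!. Substituting y = 10x gives
e^(10x) = sum_{k>=0} 10^k x^k / k!.
So the coefficient of x^n is a^n/n! with a = 10, n = 13:
10^13 / 13! = 10000000000000/6227020800 = 390625000/243243

390625000/243243


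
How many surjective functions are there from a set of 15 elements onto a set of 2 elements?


By inclusion-exclusion on which target elements are missed, the number of surjections from an n-set onto a k-set is
surj(n, k) = sum_{j=0}^{k} (-1)^j C(k, j) (k - j)^n.
Equivalently surj(n, k) = k! * S(n, k), where S(n, k) is the Stirling number of the second kind.
For n = 15, k = 2:
S(15, 2) = 16383, so
surj = 2! * 16383 = 2 * 16383 = 32766.

32766


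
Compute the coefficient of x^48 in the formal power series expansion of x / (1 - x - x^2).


Let f(x) = sum_{k>=0} a_k x^k. Multiplying f(x) * (1 - x - x^2) = x and matching coefficients gives a_0 = 0, a_1 = 1, and a_k = a_{k-1} + a_{k-2} for k >= 2. These are the Fibonacci numbers F_k.
Iterating from F_0 = 0, F_1 = 1:
F_0=0, F_1=1, F_2=1, F_3=2, F_4=3, F_5=5, F_6=8, F_7=13, F_8=21, F_9=34, ...
F_48 = 4807526976.

4807526976


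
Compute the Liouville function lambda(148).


The Liouville function is lambda(k) = (-1)^Omega(k), where Omega(k) counts the prime factors of k with multiplicity.
Factoring: 148 = 2 * 2 * 37, so Omega(148) = 3.
lambda(148) = (-1)^3 = -1.

-1


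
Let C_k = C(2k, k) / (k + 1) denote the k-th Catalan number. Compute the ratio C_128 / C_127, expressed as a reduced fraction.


Using C_k = (2k)! / (k! (k+1)!), the ratio C_{k+1}/C_k simplifies to
C_{k+1}/C_k = [(2k+2)! / ((k+1)! (k+2)!)] * [k! (k+1)! / (2k)!]
 = (2k+2)(2k+1) / ((k+1)(k+2)) = 2(2k+1) / (k+2).
For k = 127: 2(2*127 + 1) / (127 + 2) = 510/129 = 170/43.

170/43


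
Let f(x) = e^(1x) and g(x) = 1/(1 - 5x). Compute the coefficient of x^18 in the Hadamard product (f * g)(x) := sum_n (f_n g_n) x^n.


Expanding: f_k = 1^k/k! (from e^(1x)) and g_k = 5^k (from 1/(1 - 5x)). So the Hadamard coefficient (f * g)_k = 1^k 5^k / k! = (5)^k / k!.
For k = 18: 5^18/18! = 3814697265625/6402373705728000 = 30517578125/51218989645824.

30517578125/51218989645824


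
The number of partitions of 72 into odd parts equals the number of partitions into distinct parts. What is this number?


Computing partitions of 72 into odd parts (1, 3, 5, ...):
Using the generating function prod_{k>=0} 1/(1-x^(2k+1)),
the count is 36352

36352


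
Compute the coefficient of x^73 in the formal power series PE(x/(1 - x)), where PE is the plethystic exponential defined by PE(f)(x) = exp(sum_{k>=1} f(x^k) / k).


For f(x) = x/(1 - x) we have
sum_{k>=1} f(x^k) / k = sum_{k>=1} (1/k) * x^k / (1 - x^k) = sum_{k, m >= 1} x^(k m) / k,
which after exponentiating simplifies to
PE(x/(1 - x)) = prod_{k>=1} 1 / (1 - x^k).
This is the generating function for the partition function p(n), so the coefficient of x^73 is p(73).
Computing p(73) by dynamic programming over parts 1, 2, ..., 73: p(73) = 6185689.

6185689


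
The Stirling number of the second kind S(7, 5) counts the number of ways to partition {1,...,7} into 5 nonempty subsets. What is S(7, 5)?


Using the explicit formula S(n,k) = (1/k!) sum_{j=0}^{k} (-1)^(k-j) C(k,j) j^n:
S(7, 5) = 140
Equivalently, S(n,k) is n! times the coefficient of x^n in the EGF (e^x - 1)^k / k!.

140


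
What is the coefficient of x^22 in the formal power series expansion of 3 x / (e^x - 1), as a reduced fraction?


The exponential generating function for Bernoulli numbers is
x / (e^x - 1) = sum_{k>=0} B_k x^k / k!.
So the coefficient of x^22 in 3 x / (e^x - 1) is 3 B_22 / 22!.
Computing: B_22 = 854513/138, 22! = 1124000727777607680000, giving
3 * 854513/138 / 1124000727777607680000 = 77683/4700366679797268480000.

77683/4700366679797268480000


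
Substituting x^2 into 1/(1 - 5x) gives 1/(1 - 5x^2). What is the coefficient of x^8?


The coefficient of x^(2m) in 1/(1 - 5x^2) is 5^m.
With n = 8 = 2*4, the coefficient is 5^4 = 625.

625


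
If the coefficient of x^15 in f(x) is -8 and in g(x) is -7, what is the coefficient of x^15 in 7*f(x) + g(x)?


Scalar multiplication scales coefficients: 7 * -8 = -56.
Then add the g coefficient: -56 + -7
= -63

-63


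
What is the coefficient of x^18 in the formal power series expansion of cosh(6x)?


The Maclaurin series is cosh(t) = sum_{m>=0} t^(2m) / (2m)!, so substituting t = 6x, only even powers of x are nonzero, with coefficient of x^(2m) equal to 6^(2m) / (2m)!.
For x^18 the coefficient is 6^18/18! = 101559956668416/6402373705728000 = 236196/14889875.

236196/14889875


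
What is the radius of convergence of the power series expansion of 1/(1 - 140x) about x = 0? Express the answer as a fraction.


Expanding 1/(1 - 140x) = sum_{k>=0} 140^k x^k, the series converges when |140x| < 1, i.e., |x| < 1/140.
So the radius of convergence is 1/140 = 1/140.

1/140


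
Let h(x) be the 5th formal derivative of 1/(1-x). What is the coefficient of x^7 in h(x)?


Differentiating 5 times: d^5/dx^5 [1/(1-x)] = 5!/(1-x)^6.
The expansion 1/(1-x)^6 = sum_{k>=0} C(k+5, 5) x^k, so the coefficient of x^n in 5!/(1-x)^6 is 5! * C(n+5, 5).
For n = 7: 120 * C(12, 5) = 120 * 792 = 95040

95040


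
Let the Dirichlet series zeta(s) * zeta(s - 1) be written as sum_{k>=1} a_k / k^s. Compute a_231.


Convolution gives a_k = sum_{d | k} d * 1 = sum_{d | k} d = sigma(k), the sum of positive divisors of k.
For k = 231, the divisors are 1, 3, 7, 11, 21, 33, 77, 231, so
sigma(231) = 1 + 3 + 7 + 11 + 21 + 33 + 77 + 231 = 384.

384


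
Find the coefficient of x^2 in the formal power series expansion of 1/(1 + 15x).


Write 1/(1 + c x) = 1/(1 - (-c) x) and apply the geometric-series identity
1/(1 - y) = sum_{k>=0} y^k to get 1/(1 + c x) = sum_{k>=0} (-c)^k x^k.
So the coefficient of x^k is (-c)^k = (-1)^k * c^k.
Here c = 15 and k = 2:
(-15)^2 = 1 * 225 = 225

225


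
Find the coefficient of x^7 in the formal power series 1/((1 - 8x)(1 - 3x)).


By partial fractions or Cauchy convolution:
The coefficient equals sum_{k=0}^{7} 8^k * 3^(7-k).
= 3354131

3354131


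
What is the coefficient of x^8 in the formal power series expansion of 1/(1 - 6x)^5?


The general identity 1/(1 - c x)^r = sum_{k>=0} c^k C(k + r - 1, r - 1) x^k follows by substituting y = c x into 1/(1 - y)^r = sum_{k>=0} C(k + r - 1, r - 1) y^k.
For c = 6, r = 5, k = 8:
6^8 * C(12, 4) = 1679616 * 495 = 831409920.

831409920


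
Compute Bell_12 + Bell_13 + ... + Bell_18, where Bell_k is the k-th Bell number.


Recall Bell_k counts set partitions of a k-set (with Bell_0 = 1 by convention).
Bell_12 through Bell_18: 4213597, 27644437, 190899322, 1382958545, 10480142147, 82864869804, 682076806159
Sum = 4213597 + 27644437 + 190899322 + 1382958545 + 10480142147 + 82864869804 + 682076806159 = 777027534011.

777027534011


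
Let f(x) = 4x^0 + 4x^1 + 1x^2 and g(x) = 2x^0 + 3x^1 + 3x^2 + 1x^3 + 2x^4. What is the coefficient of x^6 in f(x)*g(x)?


Cauchy product at x^6:
1*2
= 2

2


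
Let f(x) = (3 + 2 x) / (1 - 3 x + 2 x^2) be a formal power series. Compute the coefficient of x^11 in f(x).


Write f(x) = sum_{k>=0} a_k x^k. Multiplying both sides by 1 - 3 x + 2 x^2 gives
(1 - 3 x + 2 x^2) sum_{k>=0} a_k x^k = 3 + 2 x.
Matching coefficients:
 x^0: a_0 = 3
 x^1: a_1 - 3 a_0 = 2  =>  a_1 = 3*3 + 2 = 11
 x^k (k >= 2): a_k = 3 a_{k-1} - 2 a_{k-2}.
Iterating: a_2 = 27, a_3 = 59, a_4 = 123, a_5 = 251, a_6 = 507, a_7 = 1019, a_8 = 2043, a_9 = 4091, a_10 = 8187, a_11 = 16379.
So the coefficient of x^11 is 16379.

16379


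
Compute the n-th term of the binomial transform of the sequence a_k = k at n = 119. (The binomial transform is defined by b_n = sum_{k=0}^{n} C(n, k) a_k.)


With a_k = k, b_n = sum_{k=0}^{n} C(n, k) k. Using k * C(n, k) = n * C(n-1, k-1) gives b_n = n * sum_{k>=1} C(n-1, k-1) = n * 2^(n-1).
For n = 119: 119 * 2^118 = 119 * 332306998946228968225951765070086144 = 39544532874601247218888260043340251136.

39544532874601247218888260043340251136


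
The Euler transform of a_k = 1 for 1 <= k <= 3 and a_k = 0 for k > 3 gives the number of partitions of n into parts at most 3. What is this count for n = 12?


Partitions of 12 into parts at most 3:
Using generating function (1-x)^(-1)(1-x^2)^(-1)(1-x^3)^(-1),
the coefficient of x^12 = 19

19


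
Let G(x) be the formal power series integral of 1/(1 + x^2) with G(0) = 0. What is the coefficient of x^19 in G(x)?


1/(1 + x^2) = sum_{j>=0} (-1)^j x^(2j). Integrating termwise with G(0) = 0:
G(x) = sum_{j>=0} (-1)^j x^(2j+1) / (2j+1) = arctan(x).
Only odd powers are nonzero. For x^19 write 19 = 2*9 + 1, giving
(-1)^9 / 19 = -1/19 = -1/19.

-1/19


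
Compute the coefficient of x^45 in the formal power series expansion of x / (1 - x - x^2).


Let f(x) = sum_{k>=0} a_k x^k. Multiplying f(x) * (1 - x - x^2) = x and matching coefficients gives a_0 = 0, a_1 = 1, and a_k = a_{k-1} + a_{k-2} for k >= 2. These are the Fibonacci numbers F_k.
Iterating from F_0 = 0, F_1 = 1:
F_0=0, F_1=1, F_2=1, F_3=2, F_4=3, F_5=5, F_6=8, F_7=13, F_8=21, F_9=34, ...
F_45 = 1134903170.

1134903170


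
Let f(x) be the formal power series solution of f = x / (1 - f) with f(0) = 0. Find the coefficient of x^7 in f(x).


Apply Lagrange inversion: f = x * phi(f) with phi(t) = 1/(1 - t), so
[x^n] f = (1/n) [t^(n-1)] phi(t)^n = (1/n) [t^(n-1)] (1 - t)^(-n) = (1/n) C(2n - 2, n - 1) = C_{n-1}.
For n = 7: C_6 = C(12, 6) / 7 = 924/7 = 132 = 132.

132


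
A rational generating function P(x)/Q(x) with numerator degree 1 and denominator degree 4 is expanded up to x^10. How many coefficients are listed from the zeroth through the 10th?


Expanding up to x^10 gives the coefficients for x^0, x^1, ..., x^10.
That is 10 + 1 = 11 coefficients in total.

11


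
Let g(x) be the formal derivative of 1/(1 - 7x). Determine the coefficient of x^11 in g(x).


Differentiate termwise: d/dx sum_{k>=0} 7^k x^k = sum_{k>=1} k 7^k x^(k-1) = sum_{j>=0} (j+1) 7^(j+1) x^j.
Equivalently, d/dx [1/(1 - 7x)] = 7/(1 - 7x)^2.
For j = 11: 12 * 7^12 = 12 * 13841287201 = 166095446412.

166095446412


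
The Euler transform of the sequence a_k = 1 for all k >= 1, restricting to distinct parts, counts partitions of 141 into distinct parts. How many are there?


Partitions of 141 into distinct parts can be computed via generating function.
Product (1+x)(1+x^2)(1+x^3)...
The coefficient of x^141 = 10327156

10327156


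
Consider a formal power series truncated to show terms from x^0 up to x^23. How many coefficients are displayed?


From x^0 to x^23 inclusive, the count is 23 - 0 + 1 = 24.

24


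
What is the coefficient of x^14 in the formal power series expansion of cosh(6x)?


The Maclaurin series is cosh(t) = sum_{m>=0} t^(2m) / (2m)!, so substituting t = 6x, only even powers of x are nonzero, with coefficient of x^(2m) equal to 6^(2m) / (2m)!.
For x^14 the coefficient is 6^14/14! = 78364164096/87178291200 = 157464/175175.

157464/175175


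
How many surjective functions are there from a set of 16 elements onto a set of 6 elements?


By inclusion-exclusion on which target elements are missed, the number of surjections from an n-set onto a k-set is
surj(n, k) = sum_{j=0}^{k} (-1)^j C(k, j) (k - j)^n.
Equivalently surj(n, k) = k! * S(n, k), where S(n, k) is the Stirling number of the second kind.
For n = 16, k = 6:
S(16, 6) = 2734926558, so
surj = 6! * 2734926558 = 720 * 2734926558 = 1969147121760.

1969147121760


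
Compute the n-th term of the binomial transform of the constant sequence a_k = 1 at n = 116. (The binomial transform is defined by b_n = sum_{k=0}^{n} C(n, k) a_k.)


With a_k = 1 for all k, b_n = sum_{k=0}^{n} C(n, k) = 2^n by the binomial theorem.
For n = 116: 2^116 = 83076749736557242056487941267521536.

83076749736557242056487941267521536


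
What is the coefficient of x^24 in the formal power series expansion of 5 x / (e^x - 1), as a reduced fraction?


The exponential generating function for Bernoulli numbers is
x / (e^x - 1) = sum_{k>=0} B_k x^k / k!.
So the coefficient of x^24 in 5 x / (e^x - 1) is 5 B_24 / 24!.
Computing: B_24 = -236364091/2730, 24! = 620448401733239439360000, giving
5 * -236364091/2730 / 620448401733239439360000 = -236364091/338764827346348733890560000.

-236364091/338764827346348733890560000


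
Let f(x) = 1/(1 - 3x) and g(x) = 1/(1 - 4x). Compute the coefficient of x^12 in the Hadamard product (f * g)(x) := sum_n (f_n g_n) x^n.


f has coefficients f_k = 3^k and g has coefficients g_k = 4^k, so the Hadamard product has coefficient (f*g)_k = 3^k * 4^k = 12^k.
For k = 12: 12^12 = 8916100448256.

8916100448256


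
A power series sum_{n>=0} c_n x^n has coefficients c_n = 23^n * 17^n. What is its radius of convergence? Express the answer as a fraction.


By the root test (Cauchy-Hadamard), the radius is R = 1 / limsup_n |c_n|^(1/n).
Here |c_n|^(1/n) = (23^n * 17^n)^(1/n) = 23 * 17 = 391 for all n.
So R = 1/391 = 1/391.

1/391


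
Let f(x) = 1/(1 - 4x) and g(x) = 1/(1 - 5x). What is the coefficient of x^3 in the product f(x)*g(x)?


The coefficient of x^n in f*g is the Cauchy product: sum_{k=0}^{n} a^k * b^(n-k).
With a=4, b=5, n=3:
sum_{k=0}^{3} 4^k * 5^(3-k)
= 369

369


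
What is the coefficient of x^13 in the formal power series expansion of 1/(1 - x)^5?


The expansion 1/(1 - x)^r = sum_{k>=0} C(k + r - 1, r - 1) x^k follows from the multiset / negative-binomial theorem (or from repeated differentiation of the geometric series).
For r = 5 and k = 13:
C(17, 4) = 355687428096000 / (24 * 6227020800) = 2380.

2380


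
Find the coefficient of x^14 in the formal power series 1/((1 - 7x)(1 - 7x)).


By partial fractions or Cauchy convolution:
The coefficient equals sum_{k=0}^{14} 7^k * 7^(14-k).
= 10173346092735

10173346092735


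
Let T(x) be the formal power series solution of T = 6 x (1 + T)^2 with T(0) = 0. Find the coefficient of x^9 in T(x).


Apply the Lagrange inversion formula: if T = 6 x * phi(T) with phi(t) = (1 + t)^2, then [x^n] T = 6^n * (1/n) [t^(n-1)] phi(t)^n = 6^n * (1/n) [t^(n-1)] (1 + t)^(2n) = 6^n * (1/n) C(2n, n-1).
Using the identity C(2n, n-1) = C(2n, n) * n / (n+1), the unscaled factor equals C(2n, n) / (n+1) = C_n, the n-th Catalan number.
For n = 9: C_9 = C(18, 9) / 10 = 48620/10 = 4862.
With the 6^9 = 10077696 factor, the coefficient is 10077696 * 4862 = 48997757952.

48997757952


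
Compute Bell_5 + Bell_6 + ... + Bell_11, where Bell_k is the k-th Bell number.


Recall Bell_k counts set partitions of a k-set (with Bell_0 = 1 by convention).
Bell_5 through Bell_11: 52, 203, 877, 4140, 21147, 115975, 678570
Sum = 52 + 203 + 877 + 4140 + 21147 + 115975 + 678570 = 820964.

820964


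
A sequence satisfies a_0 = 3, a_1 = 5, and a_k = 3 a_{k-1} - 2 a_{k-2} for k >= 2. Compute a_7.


The characteristic equation is t^2 - 3 t + 2 = 0, with roots r_1 = 2 and r_2 = 1 (so c_1 = r_1 + r_2, c_2 = -r_1 r_2 as required).
One can use the closed form a_n = A r_1^n + B r_2^n, but direct iteration is more reliable:
a_0 = 3, a_1 = 5, a_2 = 9, a_3 = 17, a_4 = 33, a_5 = 65, a_6 = 129, a_7 = 257.
So a_7 = 257.

257


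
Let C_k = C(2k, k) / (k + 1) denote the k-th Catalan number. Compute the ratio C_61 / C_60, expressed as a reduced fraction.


Using C_k = (2k)! / (k! (k+1)!), the ratio C_{k+1}/C_k simplifies to
C_{k+1}/C_k = [(2k+2)! / ((k+1)! (k+2)!)] * [k! (k+1)! / (2k)!]
 = (2k+2)(2k+1) / ((k+1)(k+2)) = 2(2k+1) / (k+2).
For k = 60: 2(2*60 + 1) / (60 + 2) = 242/62 = 121/31.

121/31


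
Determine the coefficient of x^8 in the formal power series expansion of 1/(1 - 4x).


The geometric series identity gives 1/(1 - c x) = sum_{k>=0} c^k x^k, so the coefficient of x^k is c^k.
Here c = 4 and k = 8.
Computing: 4^8 = 65536

65536


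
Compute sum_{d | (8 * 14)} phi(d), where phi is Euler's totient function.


First, 8 * 14 = 112. One classical identity is sum_{d | n} phi(d) = n (each k in [1, n] has a unique gcd with n, and among the k's with gcd(k, n) = n/d there are phi(d) of them). So the sum equals 112. We also verify directly:
Divisors of 112: 1, 2, 4, 7, 8, 14, 16, 28, 56, 112.
phi values: 1, 1, 2, 6, 4, 6, 8, 12, 24, 48.
Sum = 112.

112


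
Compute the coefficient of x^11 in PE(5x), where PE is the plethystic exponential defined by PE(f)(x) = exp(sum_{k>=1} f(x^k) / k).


With f(x) = 5x, the exponent is sum_{k>=1} 5 x^k / k = 5 * (-ln(1 - x)). Exponentiating:
PE(5x) = exp(-5 ln(1 - x)) = 1/(1 - x)^5.
By the negative binomial expansion, [x^n] 1/(1 - x)^5 = C(n + 4, 4).
For n = 11: C(15, 4) = 1365.

1365


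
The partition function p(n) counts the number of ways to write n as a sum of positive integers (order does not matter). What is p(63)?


Using the generating function prod_{k>=1} 1/(1-x^k), we compute p(63).
By dynamic programming over parts 1 through 63:
p(63) = 1505499

1505499


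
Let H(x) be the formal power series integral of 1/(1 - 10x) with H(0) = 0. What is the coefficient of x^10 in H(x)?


1/(1 - 10x) = sum_{k>=0} 10^k x^k. Integrating termwise with H(0) = 0:
H(x) = sum_{k>=0} 10^k x^(k+1) / (k+1) = sum_{m>=1} 10^(m-1) x^m / m.
For m = 10: 10^9/10 = 1000000000/10 = 100000000.

100000000
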